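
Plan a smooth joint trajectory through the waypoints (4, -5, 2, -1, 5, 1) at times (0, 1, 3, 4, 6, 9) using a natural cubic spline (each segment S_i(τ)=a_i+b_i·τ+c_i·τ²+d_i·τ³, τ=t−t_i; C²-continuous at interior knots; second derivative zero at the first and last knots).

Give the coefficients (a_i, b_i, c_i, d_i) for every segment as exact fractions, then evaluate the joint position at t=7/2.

Δ: Δ0=-9, Δ1=7/2, Δ2=-3, Δ3=3, Δ4=-4/3
row 1: diag=6, rhs=75; c'=1/3, d'=25/2
row 2: denom=6−2·1/3=16/3; d'=(-39−2·25/2)/(16/3)=-12
row 3: denom=6−1·3/16=93/16; d'=(36−1·-12)/(93/16)=256/31
row 4: denom=10−2·32/93=866/93; d'=(-26−2·256/31)/(866/93)=-1977/433
back: M4=-1977/433
back: M3=256/31−32/93·-1977/433=4256/433
back: M2=-12−3/16·4256/433=-5994/433
back: M1=25/2−1/3·-5994/433=14821/866
M: M0=0, M1=14821/866, M2=-5994/433, M3=4256/433, M4=-1977/433, M5=0
seg 0: a=4, c=M0/2=0, d=(M1−M0)/(6·1)=14821/5196, b=Δ0−h0·(2M0+M1)/6=-61585/5196
seg 1: a=-5, c=M1/2=14821/1732, d=(M2−M1)/(6·2)=-26809/10392, b=Δ1−h1·(2M1+M2)/6=-8561/2598
seg 2: a=2, c=M2/2=-2997/433, d=(M3−M2)/(6·1)=5125/1299, b=Δ2−h2·(2M2+M3)/6=-31/1299
seg 3: a=-1, c=M3/2=2128/433, d=(M4−M3)/(6·2)=-6233/5196, b=Δ3−h3·(2M3+M4)/6=-2638/1299
seg 4: a=5, c=M4/2=-1977/866, d=(M5−M4)/(6·3)=659/2598, b=Δ4−h4·(2M4+M5)/6=4199/1299
t_q=7/2 → seg 2, τ=1/2; S=2+-31/1299·τ+-2997/433·τ²+5125/1299·τ³=2601/3464

  seg 0: a=4 b=-61585/5196 c=0 d=14821/5196
  seg 1: a=-5 b=-8561/2598 c=14821/1732 d=-26809/10392
  seg 2: a=2 b=-31/1299 c=-2997/433 d=5125/1299
  seg 3: a=-1 b=-2638/1299 c=2128/433 d=-6233/5196
  seg 4: a=5 b=4199/1299 c=-1977/866 d=659/2598
S(7/2) = 2601/3464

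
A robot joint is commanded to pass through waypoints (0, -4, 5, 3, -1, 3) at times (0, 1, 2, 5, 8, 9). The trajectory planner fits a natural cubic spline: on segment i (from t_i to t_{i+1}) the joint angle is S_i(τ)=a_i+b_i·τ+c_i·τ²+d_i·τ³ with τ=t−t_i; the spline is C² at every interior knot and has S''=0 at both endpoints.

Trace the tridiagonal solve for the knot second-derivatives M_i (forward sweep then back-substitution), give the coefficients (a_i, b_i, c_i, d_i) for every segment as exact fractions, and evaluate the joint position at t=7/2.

Δ: Δ0=-4, Δ1=9, Δ2=-2/3, Δ3=-4/3, Δ4=4
row 1: diag=4, rhs=78; c'=1/4, d'=39/2
row 2: denom=8−1·1/4=31/4; d'=(-58−1·39/2)/(31/4)=-10
row 3: denom=12−3·12/31=336/31; d'=(-4−3·-10)/(336/31)=403/168
row 4: denom=8−3·31/112=803/112; d'=(32−3·403/168)/(803/112)=2778/803
back: M4=2778/803
back: M3=403/168−31/112·2778/803=3472/2409
back: M2=-10−12/31·3472/2409=-8478/803
back: M1=39/2−1/4·-8478/803=17778/803
M: M0=0, M1=17778/803, M2=-8478/803, M3=3472/2409, M4=2778/803, M5=0
seg 0: a=0, c=M0/2=0, d=(M1−M0)/(6·1)=2963/803, b=Δ0−h0·(2M0+M1)/6=-6175/803
seg 1: a=-4, c=M1/2=8889/803, d=(M2−M1)/(6·1)=-4376/803, b=Δ1−h1·(2M1+M2)/6=2714/803
seg 2: a=5, c=M2/2=-4239/803, d=(M3−M2)/(6·3)=14453/21681, b=Δ2−h2·(2M2+M3)/6=7364/803
seg 3: a=3, c=M3/2=1736/2409, d=(M4−M3)/(6·3)=221/1971, b=Δ3−h3·(2M3+M4)/6=-3617/803
seg 4: a=-1, c=M4/2=1389/803, d=(M5−M4)/(6·1)=-463/803, b=Δ4−h4·(2M4+M5)/6=2286/803
t_q=7/2 → seg 2, τ=3/2; S=5+7364/803·τ+-4239/803·τ²+14453/21681·τ³=58639/6424

  seg 0: a=0 b=-6175/803 c=0 d=2963/803
  seg 1: a=-4 b=2714/803 c=8889/803 d=-4376/803
  seg 2: a=5 b=7364/803 c=-4239/803 d=14453/21681
  seg 3: a=3 b=-3617/803 c=1736/2409 d=221/1971
  seg 4: a=-1 b=2286/803 c=1389/803 d=-463/803
S(7/2) = 58639/6424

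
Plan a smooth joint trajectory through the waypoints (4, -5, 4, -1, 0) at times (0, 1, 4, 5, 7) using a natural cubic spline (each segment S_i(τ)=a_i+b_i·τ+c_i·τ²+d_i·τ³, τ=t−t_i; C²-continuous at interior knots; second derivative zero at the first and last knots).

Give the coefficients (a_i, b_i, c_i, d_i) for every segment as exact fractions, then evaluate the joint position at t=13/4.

  seg 0: a=4 b=-45/4 c=0 d=9/4
  seg 1: a=-5 b=-9/2 c=27/4 d=-17/12
  seg 2: a=4 b=-9/4 c=-6 d=13/4
  seg 3: a=-1 b=-9/2 c=15/4 d=-5/8
S(13/4) = 745/256

Δ: Δ0=-9, Δ1=3, Δ2=-5, Δ3=1/2
row 1: diag=8, rhs=72; c'=3/8, d'=9
row 2: denom=8−3·3/8=55/8; d'=(-48−3·9)/(55/8)=-120/11
row 3: denom=6−1·8/55=322/55; d'=(33−1·-120/11)/(322/55)=15/2
back: M3=15/2
back: M2=-120/11−8/55·15/2=-12
back: M1=9−3/8·-12=27/2
M: M0=0, M1=27/2, M2=-12, M3=15/2, M4=0
seg 0: a=4, c=M0/2=0, d=(M1−M0)/(6·1)=9/4, b=Δ0−h0·(2M0+M1)/6=-45/4
seg 1: a=-5, c=M1/2=27/4, d=(M2−M1)/(6·3)=-17/12, b=Δ1−h1·(2M1+M2)/6=-9/2
seg 2: a=4, c=M2/2=-6, d=(M3−M2)/(6·1)=13/4, b=Δ2−h2·(2M2+M3)/6=-9/4
seg 3: a=-1, c=M3/2=15/4, d=(M4−M3)/(6·2)=-5/8, b=Δ3−h3·(2M3+M4)/6=-9/2
t_q=13/4 → seg 1, τ=9/4; S=-5+-9/2·τ+27/4·τ²+-17/12·τ³=745/256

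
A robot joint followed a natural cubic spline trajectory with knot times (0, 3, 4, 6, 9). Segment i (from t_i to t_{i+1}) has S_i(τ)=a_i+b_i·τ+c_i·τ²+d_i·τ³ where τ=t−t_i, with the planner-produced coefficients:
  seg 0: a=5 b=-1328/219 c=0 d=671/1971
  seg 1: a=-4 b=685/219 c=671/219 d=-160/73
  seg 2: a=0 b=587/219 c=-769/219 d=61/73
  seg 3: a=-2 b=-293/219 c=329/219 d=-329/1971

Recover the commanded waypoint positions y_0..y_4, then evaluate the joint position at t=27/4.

y_0=5 y_1=-4 y_2=0 y_3=-2 y_4=3
S(27/4) = -10413/4672

y_0 = S_0(0) = a_0 = 5
y_1 = S_1(0) = a_1 = -4
y_2 = S_2(0) = a_2 = 0
y_3 = S_3(0) = a_3 = -2
y_4 = S_3(3) = 3
t_q=27/4 is in segment 3 (τ=3/4); S_3(τ)=-10413/4672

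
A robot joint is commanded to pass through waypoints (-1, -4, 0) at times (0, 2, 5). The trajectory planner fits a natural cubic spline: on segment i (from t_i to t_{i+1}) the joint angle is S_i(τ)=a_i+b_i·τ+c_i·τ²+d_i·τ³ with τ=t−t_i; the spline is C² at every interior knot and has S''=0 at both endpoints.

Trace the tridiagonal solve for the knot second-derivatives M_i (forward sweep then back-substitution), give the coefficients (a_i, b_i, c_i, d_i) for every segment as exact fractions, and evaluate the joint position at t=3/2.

Δ: Δ0=-3/2, Δ1=4/3
row 1: diag=10, rhs=17; c'=3/10, d'=17/10
back: M1=17/10
M: M0=0, M1=17/10, M2=0
seg 0: a=-1, c=M0/2=0, d=(M1−M0)/(6·2)=17/120, b=Δ0−h0·(2M0+M1)/6=-31/15
seg 1: a=-4, c=M1/2=17/20, d=(M2−M1)/(6·3)=-17/180, b=Δ1−h1·(2M1+M2)/6=-11/30
t_q=3/2 → seg 0, τ=3/2; S=-1+-31/15·τ+0·τ²+17/120·τ³=-1159/320

  seg 0: a=-1 b=-31/15 c=0 d=17/120
  seg 1: a=-4 b=-11/30 c=17/20 d=-17/180
S(3/2) = -1159/320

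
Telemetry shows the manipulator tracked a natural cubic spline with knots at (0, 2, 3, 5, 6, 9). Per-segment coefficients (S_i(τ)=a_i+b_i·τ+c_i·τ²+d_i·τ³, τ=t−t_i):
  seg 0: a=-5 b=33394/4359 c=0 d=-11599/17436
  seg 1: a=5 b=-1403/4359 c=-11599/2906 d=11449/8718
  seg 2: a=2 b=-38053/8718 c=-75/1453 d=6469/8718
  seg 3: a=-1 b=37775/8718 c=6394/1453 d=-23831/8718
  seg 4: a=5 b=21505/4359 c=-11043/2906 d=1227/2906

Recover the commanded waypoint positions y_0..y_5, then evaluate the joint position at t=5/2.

y_0 = S_0(0) = a_0 = -5
y_1 = S_1(0) = a_1 = 5
y_2 = S_2(0) = a_2 = 2
y_3 = S_3(0) = a_3 = -1
y_4 = S_4(0) = a_4 = 5
y_5 = S_4(3) = -3
t_q=5/2 is in segment 1 (τ=1/2); S_1(τ)=93117/23248

y_0=-5 y_1=5 y_2=2 y_3=-1 y_4=5 y_5=-3
S(5/2) = 93117/23248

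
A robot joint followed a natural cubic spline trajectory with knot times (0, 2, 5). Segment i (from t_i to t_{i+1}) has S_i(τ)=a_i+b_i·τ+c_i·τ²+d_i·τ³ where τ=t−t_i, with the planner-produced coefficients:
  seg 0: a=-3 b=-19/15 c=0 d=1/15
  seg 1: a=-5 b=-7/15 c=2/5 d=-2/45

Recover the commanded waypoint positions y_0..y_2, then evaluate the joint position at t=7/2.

y_0=-3 y_1=-5 y_2=-4
S(7/2) = -99/20

y_0 = S_0(0) = a_0 = -3
y_1 = S_1(0) = a_1 = -5
y_2 = S_1(3) = -4
t_q=7/2 is in segment 1 (τ=3/2); S_1(τ)=-99/20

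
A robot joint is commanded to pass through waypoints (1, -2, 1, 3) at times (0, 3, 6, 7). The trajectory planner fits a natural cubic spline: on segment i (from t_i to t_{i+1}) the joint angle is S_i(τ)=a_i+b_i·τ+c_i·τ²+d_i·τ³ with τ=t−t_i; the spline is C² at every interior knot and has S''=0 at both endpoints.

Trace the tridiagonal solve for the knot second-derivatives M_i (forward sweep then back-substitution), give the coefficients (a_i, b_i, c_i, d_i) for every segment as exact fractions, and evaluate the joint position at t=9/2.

Δ: Δ0=-1, Δ1=1, Δ2=2
row 1: diag=12, rhs=12; c'=1/4, d'=1
row 2: denom=8−3·1/4=29/4; d'=(6−3·1)/(29/4)=12/29
back: M2=12/29
back: M1=1−1/4·12/29=26/29
M: M0=0, M1=26/29, M2=12/29, M3=0
seg 0: a=1, c=M0/2=0, d=(M1−M0)/(6·3)=13/261, b=Δ0−h0·(2M0+M1)/6=-42/29
seg 1: a=-2, c=M1/2=13/29, d=(M2−M1)/(6·3)=-7/261, b=Δ1−h1·(2M1+M2)/6=-3/29
seg 2: a=1, c=M2/2=6/29, d=(M3−M2)/(6·1)=-2/29, b=Δ2−h2·(2M2+M3)/6=54/29
t_q=9/2 → seg 1, τ=3/2; S=-2+-3/29·τ+13/29·τ²+-7/261·τ³=-287/232

  seg 0: a=1 b=-42/29 c=0 d=13/261
  seg 1: a=-2 b=-3/29 c=13/29 d=-7/261
  seg 2: a=1 b=54/29 c=6/29 d=-2/29
S(9/2) = -287/232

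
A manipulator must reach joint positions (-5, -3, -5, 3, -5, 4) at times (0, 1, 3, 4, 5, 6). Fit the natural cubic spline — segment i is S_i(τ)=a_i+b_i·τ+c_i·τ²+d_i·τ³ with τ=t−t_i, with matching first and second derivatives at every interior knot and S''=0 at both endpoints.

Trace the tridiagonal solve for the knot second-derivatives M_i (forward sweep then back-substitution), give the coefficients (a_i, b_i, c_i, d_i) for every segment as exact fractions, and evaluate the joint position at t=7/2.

  seg 0: a=-5 b=267/76 c=0 d=-115/76
  seg 1: a=-3 b=-39/38 c=-345/76 d=173/76
  seg 2: a=-5 b=309/38 c=693/76 d=-37/4
  seg 3: a=3 b=-105/76 c=-354/19 d=913/76
  seg 4: a=-5 b=-99/38 c=1323/76 d=-441/76
S(7/2) = 115/608

Δ: Δ0=2, Δ1=-1, Δ2=8, Δ3=-8, Δ4=9
row 1: diag=6, rhs=-18; c'=1/3, d'=-3
row 2: denom=6−2·1/3=16/3; d'=(54−2·-3)/(16/3)=45/4
row 3: denom=4−1·3/16=61/16; d'=(-96−1·45/4)/(61/16)=-1716/61
row 4: denom=4−1·16/61=228/61; d'=(102−1·-1716/61)/(228/61)=1323/38
back: M4=1323/38
back: M3=-1716/61−16/61·1323/38=-708/19
back: M2=45/4−3/16·-708/19=693/38
back: M1=-3−1/3·693/38=-345/38
M: M0=0, M1=-345/38, M2=693/38, M3=-708/19, M4=1323/38, M5=0
seg 0: a=-5, c=M0/2=0, d=(M1−M0)/(6·1)=-115/76, b=Δ0−h0·(2M0+M1)/6=267/76
seg 1: a=-3, c=M1/2=-345/76, d=(M2−M1)/(6·2)=173/76, b=Δ1−h1·(2M1+M2)/6=-39/38
seg 2: a=-5, c=M2/2=693/76, d=(M3−M2)/(6·1)=-37/4, b=Δ2−h2·(2M2+M3)/6=309/38
seg 3: a=3, c=M3/2=-354/19, d=(M4−M3)/(6·1)=913/76, b=Δ3−h3·(2M3+M4)/6=-105/76
seg 4: a=-5, c=M4/2=1323/76, d=(M5−M4)/(6·1)=-441/76, b=Δ4−h4·(2M4+M5)/6=-99/38
t_q=7/2 → seg 2, τ=1/2; S=-5+309/38·τ+693/76·τ²+-37/4·τ³=115/608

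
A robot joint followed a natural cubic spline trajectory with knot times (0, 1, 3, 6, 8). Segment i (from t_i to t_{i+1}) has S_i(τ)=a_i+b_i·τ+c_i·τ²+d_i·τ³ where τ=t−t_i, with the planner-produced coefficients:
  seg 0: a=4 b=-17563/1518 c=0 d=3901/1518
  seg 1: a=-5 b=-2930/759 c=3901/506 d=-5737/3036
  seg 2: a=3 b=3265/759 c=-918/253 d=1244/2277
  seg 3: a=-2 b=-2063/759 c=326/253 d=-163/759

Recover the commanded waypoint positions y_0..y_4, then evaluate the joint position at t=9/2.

y_0=4 y_1=-5 y_2=3 y_3=-2 y_4=-4
S(9/2) = 1585/506

y_0 = S_0(0) = a_0 = 4
y_1 = S_1(0) = a_1 = -5
y_2 = S_2(0) = a_2 = 3
y_3 = S_3(0) = a_3 = -2
y_4 = S_3(2) = -4
t_q=9/2 is in segment 2 (τ=3/2); S_2(τ)=1585/506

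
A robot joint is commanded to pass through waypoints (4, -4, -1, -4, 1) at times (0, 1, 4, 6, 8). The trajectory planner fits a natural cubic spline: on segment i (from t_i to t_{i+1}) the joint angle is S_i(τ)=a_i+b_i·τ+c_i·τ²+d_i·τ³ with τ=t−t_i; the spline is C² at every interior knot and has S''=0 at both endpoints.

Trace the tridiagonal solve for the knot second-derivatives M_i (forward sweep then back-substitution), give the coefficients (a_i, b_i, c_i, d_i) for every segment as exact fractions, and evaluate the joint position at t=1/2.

Δ: Δ0=-8, Δ1=1, Δ2=-3/2, Δ3=5/2
row 1: diag=8, rhs=54; c'=3/8, d'=27/4
row 2: denom=10−3·3/8=71/8; d'=(-15−3·27/4)/(71/8)=-282/71
row 3: denom=8−2·16/71=536/71; d'=(24−2·-282/71)/(536/71)=567/134
back: M3=567/134
back: M2=-282/71−16/71·567/134=-330/67
back: M1=27/4−3/8·-330/67=576/67
M: M0=0, M1=576/67, M2=-330/67, M3=567/134, M4=0
seg 0: a=4, c=M0/2=0, d=(M1−M0)/(6·1)=96/67, b=Δ0−h0·(2M0+M1)/6=-632/67
seg 1: a=-4, c=M1/2=288/67, d=(M2−M1)/(6·3)=-151/201, b=Δ1−h1·(2M1+M2)/6=-344/67
seg 2: a=-1, c=M2/2=-165/67, d=(M3−M2)/(6·2)=409/536, b=Δ2−h2·(2M2+M3)/6=25/67
seg 3: a=-4, c=M3/2=567/268, d=(M4−M3)/(6·2)=-189/536, b=Δ3−h3·(2M3+M4)/6=-43/134
t_q=1/2 → seg 0, τ=1/2; S=4+-632/67·τ+0·τ²+96/67·τ³=-36/67

  seg 0: a=4 b=-632/67 c=0 d=96/67
  seg 1: a=-4 b=-344/67 c=288/67 d=-151/201
  seg 2: a=-1 b=25/67 c=-165/67 d=409/536
  seg 3: a=-4 b=-43/134 c=567/268 d=-189/536
S(1/2) = -36/67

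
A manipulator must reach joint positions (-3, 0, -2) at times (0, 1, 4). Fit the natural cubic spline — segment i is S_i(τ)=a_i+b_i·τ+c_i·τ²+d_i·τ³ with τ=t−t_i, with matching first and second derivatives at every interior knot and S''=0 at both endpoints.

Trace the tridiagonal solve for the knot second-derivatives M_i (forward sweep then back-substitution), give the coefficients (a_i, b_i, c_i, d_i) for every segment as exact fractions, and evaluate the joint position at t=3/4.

  seg 0: a=-3 b=83/24 c=0 d=-11/24
  seg 1: a=0 b=25/12 c=-11/8 d=11/72
S(3/4) = -307/512

Δ: Δ0=3, Δ1=-2/3
row 1: diag=8, rhs=-22; c'=3/8, d'=-11/4
back: M1=-11/4
M: M0=0, M1=-11/4, M2=0
seg 0: a=-3, c=M0/2=0, d=(M1−M0)/(6·1)=-11/24, b=Δ0−h0·(2M0+M1)/6=83/24
seg 1: a=0, c=M1/2=-11/8, d=(M2−M1)/(6·3)=11/72, b=Δ1−h1·(2M1+M2)/6=25/12
t_q=3/4 → seg 0, τ=3/4; S=-3+83/24·τ+0·τ²+-11/24·τ³=-307/512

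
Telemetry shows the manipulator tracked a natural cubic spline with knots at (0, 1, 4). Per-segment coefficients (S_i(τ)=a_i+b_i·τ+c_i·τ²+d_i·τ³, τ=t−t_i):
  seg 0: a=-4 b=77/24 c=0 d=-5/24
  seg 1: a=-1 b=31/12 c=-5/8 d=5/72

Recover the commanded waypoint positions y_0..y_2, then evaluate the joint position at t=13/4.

y_0=-4 y_1=-1 y_2=3
S(13/4) = 1249/512

y_0 = S_0(0) = a_0 = -4
y_1 = S_1(0) = a_1 = -1
y_2 = S_1(3) = 3
t_q=13/4 is in segment 1 (τ=9/4); S_1(τ)=1249/512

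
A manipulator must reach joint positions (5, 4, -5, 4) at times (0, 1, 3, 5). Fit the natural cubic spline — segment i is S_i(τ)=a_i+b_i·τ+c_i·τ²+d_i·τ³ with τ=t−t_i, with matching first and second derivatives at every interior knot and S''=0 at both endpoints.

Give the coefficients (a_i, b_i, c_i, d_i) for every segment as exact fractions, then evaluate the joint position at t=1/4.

Δ: Δ0=-1, Δ1=-9/2, Δ2=9/2
row 1: diag=6, rhs=-21; c'=1/3, d'=-7/2
row 2: denom=8−2·1/3=22/3; d'=(54−2·-7/2)/(22/3)=183/22
back: M2=183/22
back: M1=-7/2−1/3·183/22=-69/11
M: M0=0, M1=-69/11, M2=183/22, M3=0
seg 0: a=5, c=M0/2=0, d=(M1−M0)/(6·1)=-23/22, b=Δ0−h0·(2M0+M1)/6=1/22
seg 1: a=4, c=M1/2=-69/22, d=(M2−M1)/(6·2)=107/88, b=Δ1−h1·(2M1+M2)/6=-34/11
seg 2: a=-5, c=M2/2=183/44, d=(M3−M2)/(6·2)=-61/88, b=Δ2−h2·(2M2+M3)/6=-23/22
t_q=1/4 → seg 0, τ=1/4; S=5+1/22·τ+0·τ²+-23/22·τ³=7033/1408

  seg 0: a=5 b=1/22 c=0 d=-23/22
  seg 1: a=4 b=-34/11 c=-69/22 d=107/88
  seg 2: a=-5 b=-23/22 c=183/44 d=-61/88
S(1/4) = 7033/1408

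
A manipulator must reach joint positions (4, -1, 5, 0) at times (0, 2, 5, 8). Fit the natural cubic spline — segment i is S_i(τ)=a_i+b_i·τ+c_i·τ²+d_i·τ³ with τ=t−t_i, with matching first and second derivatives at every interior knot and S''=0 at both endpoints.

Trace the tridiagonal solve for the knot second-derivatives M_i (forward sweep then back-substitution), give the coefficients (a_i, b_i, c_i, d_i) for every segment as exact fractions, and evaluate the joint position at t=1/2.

  seg 0: a=4 b=-815/222 c=0 d=65/222
  seg 1: a=-1 b=-35/222 c=65/37 d=-691/1998
  seg 2: a=5 b=116/111 c=-301/222 d=301/1998
S(1/2) = 1303/592

Δ: Δ0=-5/2, Δ1=2, Δ2=-5/3
row 1: diag=10, rhs=27; c'=3/10, d'=27/10
row 2: denom=12−3·3/10=111/10; d'=(-22−3·27/10)/(111/10)=-301/111
back: M2=-301/111
back: M1=27/10−3/10·-301/111=130/37
M: M0=0, M1=130/37, M2=-301/111, M3=0
seg 0: a=4, c=M0/2=0, d=(M1−M0)/(6·2)=65/222, b=Δ0−h0·(2M0+M1)/6=-815/222
seg 1: a=-1, c=M1/2=65/37, d=(M2−M1)/(6·3)=-691/1998, b=Δ1−h1·(2M1+M2)/6=-35/222
seg 2: a=5, c=M2/2=-301/222, d=(M3−M2)/(6·3)=301/1998, b=Δ2−h2·(2M2+M3)/6=116/111
t_q=1/2 → seg 0, τ=1/2; S=4+-815/222·τ+0·τ²+65/222·τ³=1303/592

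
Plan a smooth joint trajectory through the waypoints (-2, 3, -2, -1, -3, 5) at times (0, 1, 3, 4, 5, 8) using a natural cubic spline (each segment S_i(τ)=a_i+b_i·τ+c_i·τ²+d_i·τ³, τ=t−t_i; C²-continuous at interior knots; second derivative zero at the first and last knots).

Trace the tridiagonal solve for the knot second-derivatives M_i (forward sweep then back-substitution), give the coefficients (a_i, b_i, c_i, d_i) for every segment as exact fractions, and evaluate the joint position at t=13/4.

  seg 0: a=-2 b=4747/708 c=0 d=-1207/708
  seg 1: a=3 b=563/354 c=-1207/236 d=2173/1416
  seg 2: a=-2 b=-80/177 c=483/118 d=-935/354
  seg 3: a=-1 b=-67/354 c=-226/59 d=715/354
  seg 4: a=-3 b=-317/177 c=263/118 d=-263/1062
S(13/4) = -243/128

Δ: Δ0=5, Δ1=-5/2, Δ2=1, Δ3=-2, Δ4=8/3
row 1: diag=6, rhs=-45; c'=1/3, d'=-15/2
row 2: denom=6−2·1/3=16/3; d'=(21−2·-15/2)/(16/3)=27/4
row 3: denom=4−1·3/16=61/16; d'=(-18−1·27/4)/(61/16)=-396/61
row 4: denom=8−1·16/61=472/61; d'=(28−1·-396/61)/(472/61)=263/59
back: M4=263/59
back: M3=-396/61−16/61·263/59=-452/59
back: M2=27/4−3/16·-452/59=483/59
back: M1=-15/2−1/3·483/59=-1207/118
M: M0=0, M1=-1207/118, M2=483/59, M3=-452/59, M4=263/59, M5=0
seg 0: a=-2, c=M0/2=0, d=(M1−M0)/(6·1)=-1207/708, b=Δ0−h0·(2M0+M1)/6=4747/708
seg 1: a=3, c=M1/2=-1207/236, d=(M2−M1)/(6·2)=2173/1416, b=Δ1−h1·(2M1+M2)/6=563/354
seg 2: a=-2, c=M2/2=483/118, d=(M3−M2)/(6·1)=-935/354, b=Δ2−h2·(2M2+M3)/6=-80/177
seg 3: a=-1, c=M3/2=-226/59, d=(M4−M3)/(6·1)=715/354, b=Δ3−h3·(2M3+M4)/6=-67/354
seg 4: a=-3, c=M4/2=263/118, d=(M5−M4)/(6·3)=-263/1062, b=Δ4−h4·(2M4+M5)/6=-317/177
t_q=13/4 → seg 2, τ=1/4; S=-2+-80/177·τ+483/118·τ²+-935/354·τ³=-243/128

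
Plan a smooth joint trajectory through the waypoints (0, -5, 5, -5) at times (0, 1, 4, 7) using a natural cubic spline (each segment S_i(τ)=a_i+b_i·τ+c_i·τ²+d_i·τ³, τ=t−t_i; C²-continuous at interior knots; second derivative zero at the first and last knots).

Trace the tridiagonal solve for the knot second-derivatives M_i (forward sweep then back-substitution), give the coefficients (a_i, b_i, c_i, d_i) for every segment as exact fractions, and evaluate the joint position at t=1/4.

  seg 0: a=0 b=-185/29 c=0 d=40/29
  seg 1: a=-5 b=-65/29 c=120/29 d=-595/783
  seg 2: a=5 b=60/29 c=-235/87 d=235/783
S(1/4) = -365/232

Δ: Δ0=-5, Δ1=10/3, Δ2=-10/3
row 1: diag=8, rhs=50; c'=3/8, d'=25/4
row 2: denom=12−3·3/8=87/8; d'=(-40−3·25/4)/(87/8)=-470/87
back: M2=-470/87
back: M1=25/4−3/8·-470/87=240/29
M: M0=0, M1=240/29, M2=-470/87, M3=0
seg 0: a=0, c=M0/2=0, d=(M1−M0)/(6·1)=40/29, b=Δ0−h0·(2M0+M1)/6=-185/29
seg 1: a=-5, c=M1/2=120/29, d=(M2−M1)/(6·3)=-595/783, b=Δ1−h1·(2M1+M2)/6=-65/29
seg 2: a=5, c=M2/2=-235/87, d=(M3−M2)/(6·3)=235/783, b=Δ2−h2·(2M2+M3)/6=60/29
t_q=1/4 → seg 0, τ=1/4; S=0+-185/29·τ+0·τ²+40/29·τ³=-365/232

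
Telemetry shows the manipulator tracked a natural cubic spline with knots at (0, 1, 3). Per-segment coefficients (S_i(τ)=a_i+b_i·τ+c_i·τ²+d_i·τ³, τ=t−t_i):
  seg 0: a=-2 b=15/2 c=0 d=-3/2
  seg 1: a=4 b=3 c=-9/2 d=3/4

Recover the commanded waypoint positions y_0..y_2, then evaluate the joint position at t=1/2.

y_0 = S_0(0) = a_0 = -2
y_1 = S_1(0) = a_1 = 4
y_2 = S_1(2) = -2
t_q=1/2 is in segment 0 (τ=1/2); S_0(τ)=25/16

y_0=-2 y_1=4 y_2=-2
S(1/2) = 25/16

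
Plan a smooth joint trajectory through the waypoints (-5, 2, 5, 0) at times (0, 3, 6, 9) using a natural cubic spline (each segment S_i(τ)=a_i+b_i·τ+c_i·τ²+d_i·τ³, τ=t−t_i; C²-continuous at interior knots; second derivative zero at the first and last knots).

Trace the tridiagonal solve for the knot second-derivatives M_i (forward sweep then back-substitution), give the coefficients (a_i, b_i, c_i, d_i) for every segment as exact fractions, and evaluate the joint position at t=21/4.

Δ: Δ0=7/3, Δ1=1, Δ2=-5/3
row 1: diag=12, rhs=-8; c'=1/4, d'=-2/3
row 2: denom=12−3·1/4=45/4; d'=(-16−3·-2/3)/(45/4)=-56/45
back: M2=-56/45
back: M1=-2/3−1/4·-56/45=-16/45
M: M0=0, M1=-16/45, M2=-56/45, M3=0
seg 0: a=-5, c=M0/2=0, d=(M1−M0)/(6·3)=-8/405, b=Δ0−h0·(2M0+M1)/6=113/45
seg 1: a=2, c=M1/2=-8/45, d=(M2−M1)/(6·3)=-4/81, b=Δ1−h1·(2M1+M2)/6=89/45
seg 2: a=5, c=M2/2=-28/45, d=(M3−M2)/(6·3)=28/405, b=Δ2−h2·(2M2+M3)/6=-19/45
t_q=21/4 → seg 1, τ=9/4; S=2+89/45·τ+-8/45·τ²+-4/81·τ³=399/80

  seg 0: a=-5 b=113/45 c=0 d=-8/405
  seg 1: a=2 b=89/45 c=-8/45 d=-4/81
  seg 2: a=5 b=-19/45 c=-28/45 d=28/405
S(21/4) = 399/80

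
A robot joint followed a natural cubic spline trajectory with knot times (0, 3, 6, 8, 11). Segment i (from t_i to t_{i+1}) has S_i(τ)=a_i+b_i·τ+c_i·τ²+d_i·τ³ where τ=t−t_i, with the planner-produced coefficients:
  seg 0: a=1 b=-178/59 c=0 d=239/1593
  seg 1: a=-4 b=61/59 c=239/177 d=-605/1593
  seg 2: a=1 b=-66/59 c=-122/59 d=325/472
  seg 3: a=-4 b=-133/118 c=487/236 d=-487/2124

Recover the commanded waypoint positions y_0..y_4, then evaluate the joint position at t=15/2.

y_0=1 y_1=-4 y_2=1 y_3=-4 y_4=5
S(15/2) = -11353/3776

y_0 = S_0(0) = a_0 = 1
y_1 = S_1(0) = a_1 = -4
y_2 = S_2(0) = a_2 = 1
y_3 = S_3(0) = a_3 = -4
y_4 = S_3(3) = 5
t_q=15/2 is in segment 2 (τ=3/2); S_2(τ)=-11353/3776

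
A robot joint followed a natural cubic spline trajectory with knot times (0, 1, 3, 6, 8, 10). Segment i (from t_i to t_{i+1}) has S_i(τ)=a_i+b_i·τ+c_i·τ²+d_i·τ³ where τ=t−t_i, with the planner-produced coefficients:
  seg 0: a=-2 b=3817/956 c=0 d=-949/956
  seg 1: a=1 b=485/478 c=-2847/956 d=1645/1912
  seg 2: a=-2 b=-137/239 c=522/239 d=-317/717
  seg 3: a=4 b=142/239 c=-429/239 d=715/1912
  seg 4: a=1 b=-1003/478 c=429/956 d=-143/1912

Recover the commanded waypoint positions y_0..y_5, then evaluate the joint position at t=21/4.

y_0 = S_0(0) = a_0 = -2
y_1 = S_1(0) = a_1 = 1
y_2 = S_2(0) = a_2 = -2
y_3 = S_3(0) = a_3 = 4
y_4 = S_4(0) = a_4 = 1
y_5 = S_4(2) = -2
t_q=21/4 is in segment 2 (τ=9/4); S_2(τ)=41777/15296

y_0=-2 y_1=1 y_2=-2 y_3=4 y_4=1 y_5=-2
S(21/4) = 41777/15296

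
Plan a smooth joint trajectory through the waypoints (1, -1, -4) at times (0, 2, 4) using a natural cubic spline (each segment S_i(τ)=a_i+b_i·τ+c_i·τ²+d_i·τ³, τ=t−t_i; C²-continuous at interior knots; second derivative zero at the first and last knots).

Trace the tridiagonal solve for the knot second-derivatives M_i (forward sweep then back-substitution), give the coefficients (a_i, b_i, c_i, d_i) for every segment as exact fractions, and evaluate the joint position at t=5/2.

Δ: Δ0=-1, Δ1=-3/2
row 1: diag=8, rhs=-3; c'=1/4, d'=-3/8
back: M1=-3/8
M: M0=0, M1=-3/8, M2=0
seg 0: a=1, c=M0/2=0, d=(M1−M0)/(6·2)=-1/32, b=Δ0−h0·(2M0+M1)/6=-7/8
seg 1: a=-1, c=M1/2=-3/16, d=(M2−M1)/(6·2)=1/32, b=Δ1−h1·(2M1+M2)/6=-5/4
t_q=5/2 → seg 1, τ=1/2; S=-1+-5/4·τ+-3/16·τ²+1/32·τ³=-427/256

  seg 0: a=1 b=-7/8 c=0 d=-1/32
  seg 1: a=-1 b=-5/4 c=-3/16 d=1/32
S(5/2) = -427/256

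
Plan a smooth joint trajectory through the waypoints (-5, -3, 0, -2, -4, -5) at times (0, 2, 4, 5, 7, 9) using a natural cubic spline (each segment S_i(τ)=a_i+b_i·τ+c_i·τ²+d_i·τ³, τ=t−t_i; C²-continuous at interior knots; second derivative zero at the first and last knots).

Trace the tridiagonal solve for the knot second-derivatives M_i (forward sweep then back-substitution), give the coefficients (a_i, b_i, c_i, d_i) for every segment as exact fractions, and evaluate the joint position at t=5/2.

  seg 0: a=-5 b=27/52 c=0 d=25/208
  seg 1: a=-3 b=51/26 c=75/104 d=-99/208
  seg 2: a=0 b=-45/52 c=-111/52 d=1
  seg 3: a=-2 b=-111/52 c=45/52 d=-31/208
  seg 4: a=-4 b=-6/13 c=-3/104 d=1/208
S(5/2) = -243/128

Δ: Δ0=1, Δ1=3/2, Δ2=-2, Δ3=-1, Δ4=-1/2
row 1: diag=8, rhs=3; c'=1/4, d'=3/8
row 2: denom=6−2·1/4=11/2; d'=(-21−2·3/8)/(11/2)=-87/22
row 3: denom=6−1·2/11=64/11; d'=(6−1·-87/22)/(64/11)=219/128
row 4: denom=8−2·11/32=117/16; d'=(3−2·219/128)/(117/16)=-3/52
back: M4=-3/52
back: M3=219/128−11/32·-3/52=45/26
back: M2=-87/22−2/11·45/26=-111/26
back: M1=3/8−1/4·-111/26=75/52
M: M0=0, M1=75/52, M2=-111/26, M3=45/26, M4=-3/52, M5=0
seg 0: a=-5, c=M0/2=0, d=(M1−M0)/(6·2)=25/208, b=Δ0−h0·(2M0+M1)/6=27/52
seg 1: a=-3, c=M1/2=75/104, d=(M2−M1)/(6·2)=-99/208, b=Δ1−h1·(2M1+M2)/6=51/26
seg 2: a=0, c=M2/2=-111/52, d=(M3−M2)/(6·1)=1, b=Δ2−h2·(2M2+M3)/6=-45/52
seg 3: a=-2, c=M3/2=45/52, d=(M4−M3)/(6·2)=-31/208, b=Δ3−h3·(2M3+M4)/6=-111/52
seg 4: a=-4, c=M4/2=-3/104, d=(M5−M4)/(6·2)=1/208, b=Δ4−h4·(2M4+M5)/6=-6/13
t_q=5/2 → seg 1, τ=1/2; S=-3+51/26·τ+75/104·τ²+-99/208·τ³=-243/128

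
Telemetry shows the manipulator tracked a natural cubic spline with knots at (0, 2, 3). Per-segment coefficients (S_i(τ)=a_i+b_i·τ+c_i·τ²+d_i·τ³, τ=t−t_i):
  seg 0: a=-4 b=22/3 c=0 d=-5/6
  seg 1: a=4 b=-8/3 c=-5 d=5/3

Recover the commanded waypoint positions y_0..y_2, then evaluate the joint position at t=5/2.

y_0 = S_0(0) = a_0 = -4
y_1 = S_1(0) = a_1 = 4
y_2 = S_1(1) = -2
t_q=5/2 is in segment 1 (τ=1/2); S_1(τ)=13/8

y_0=-4 y_1=4 y_2=-2
S(5/2) = 13/8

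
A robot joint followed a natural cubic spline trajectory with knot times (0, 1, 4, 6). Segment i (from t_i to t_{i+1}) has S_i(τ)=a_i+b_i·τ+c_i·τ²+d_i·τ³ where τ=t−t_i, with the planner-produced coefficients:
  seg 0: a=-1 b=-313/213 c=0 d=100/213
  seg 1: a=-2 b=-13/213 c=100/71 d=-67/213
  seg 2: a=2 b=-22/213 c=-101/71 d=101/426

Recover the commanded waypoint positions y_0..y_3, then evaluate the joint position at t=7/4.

y_0 = S_0(0) = a_0 = -1
y_1 = S_1(0) = a_1 = -2
y_2 = S_2(0) = a_2 = 2
y_3 = S_2(2) = -2
t_q=7/4 is in segment 1 (τ=3/4); S_1(τ)=-6299/4544

y_0=-1 y_1=-2 y_2=2 y_3=-2
S(7/4) = -6299/4544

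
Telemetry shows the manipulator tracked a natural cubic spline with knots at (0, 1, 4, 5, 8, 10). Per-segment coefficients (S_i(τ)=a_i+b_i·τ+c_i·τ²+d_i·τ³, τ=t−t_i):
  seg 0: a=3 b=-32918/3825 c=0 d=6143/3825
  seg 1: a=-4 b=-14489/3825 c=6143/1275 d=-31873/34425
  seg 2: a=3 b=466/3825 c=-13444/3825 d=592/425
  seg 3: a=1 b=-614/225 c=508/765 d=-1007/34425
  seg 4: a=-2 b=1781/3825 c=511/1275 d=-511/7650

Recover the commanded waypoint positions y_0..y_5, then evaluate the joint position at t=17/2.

y_0=3 y_1=-4 y_2=3 y_3=1 y_4=-2 y_5=0
S(17/2) = -34177/20400

y_0 = S_0(0) = a_0 = 3
y_1 = S_1(0) = a_1 = -4
y_2 = S_2(0) = a_2 = 3
y_3 = S_3(0) = a_3 = 1
y_4 = S_4(0) = a_4 = -2
y_5 = S_4(2) = 0
t_q=17/2 is in segment 4 (τ=1/2); S_4(τ)=-34177/20400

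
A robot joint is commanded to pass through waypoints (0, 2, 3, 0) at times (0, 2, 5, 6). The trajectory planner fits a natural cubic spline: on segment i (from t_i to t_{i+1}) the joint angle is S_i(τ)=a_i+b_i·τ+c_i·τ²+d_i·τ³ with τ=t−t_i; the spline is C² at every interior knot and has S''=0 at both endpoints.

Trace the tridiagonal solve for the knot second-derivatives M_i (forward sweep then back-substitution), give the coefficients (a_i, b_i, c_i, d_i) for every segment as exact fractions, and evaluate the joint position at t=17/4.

Δ: Δ0=1, Δ1=1/3, Δ2=-3
row 1: diag=10, rhs=-4; c'=3/10, d'=-2/5
row 2: denom=8−3·3/10=71/10; d'=(-20−3·-2/5)/(71/10)=-188/71
back: M2=-188/71
back: M1=-2/5−3/10·-188/71=28/71
M: M0=0, M1=28/71, M2=-188/71, M3=0
seg 0: a=0, c=M0/2=0, d=(M1−M0)/(6·2)=7/213, b=Δ0−h0·(2M0+M1)/6=185/213
seg 1: a=2, c=M1/2=14/71, d=(M2−M1)/(6·3)=-12/71, b=Δ1−h1·(2M1+M2)/6=269/213
seg 2: a=3, c=M2/2=-94/71, d=(M3−M2)/(6·1)=94/213, b=Δ2−h2·(2M2+M3)/6=-451/213
t_q=17/4 → seg 1, τ=9/4; S=2+269/213·τ+14/71·τ²+-12/71·τ³=4447/1136

  seg 0: a=0 b=185/213 c=0 d=7/213
  seg 1: a=2 b=269/213 c=14/71 d=-12/71
  seg 2: a=3 b=-451/213 c=-94/71 d=94/213
S(17/4) = 4447/1136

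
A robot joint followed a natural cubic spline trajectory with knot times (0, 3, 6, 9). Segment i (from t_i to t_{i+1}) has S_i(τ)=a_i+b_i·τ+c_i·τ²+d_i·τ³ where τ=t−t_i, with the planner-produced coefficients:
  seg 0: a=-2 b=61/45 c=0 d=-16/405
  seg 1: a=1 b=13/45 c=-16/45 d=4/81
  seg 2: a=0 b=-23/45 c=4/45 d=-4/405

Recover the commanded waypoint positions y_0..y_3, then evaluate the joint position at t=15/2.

y_0 = S_0(0) = a_0 = -2
y_1 = S_1(0) = a_1 = 1
y_2 = S_2(0) = a_2 = 0
y_3 = S_2(3) = -1
t_q=15/2 is in segment 2 (τ=3/2); S_2(τ)=-3/5

y_0=-2 y_1=1 y_2=0 y_3=-1
S(15/2) = -3/5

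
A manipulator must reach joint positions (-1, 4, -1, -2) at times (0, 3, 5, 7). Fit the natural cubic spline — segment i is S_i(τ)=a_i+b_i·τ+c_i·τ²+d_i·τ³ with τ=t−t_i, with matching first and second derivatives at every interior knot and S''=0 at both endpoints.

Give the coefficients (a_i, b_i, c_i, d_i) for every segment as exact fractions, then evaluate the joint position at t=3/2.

  seg 0: a=-1 b=179/57 c=0 d=-28/171
  seg 1: a=4 b=-73/57 c=-28/19 d=197/456
  seg 2: a=-1 b=-227/114 c=85/76 d=-85/456
S(3/2) = 60/19

Δ: Δ0=5/3, Δ1=-5/2, Δ2=-1/2
row 1: diag=10, rhs=-25; c'=1/5, d'=-5/2
row 2: denom=8−2·1/5=38/5; d'=(12−2·-5/2)/(38/5)=85/38
back: M2=85/38
back: M1=-5/2−1/5·85/38=-56/19
M: M0=0, M1=-56/19, M2=85/38, M3=0
seg 0: a=-1, c=M0/2=0, d=(M1−M0)/(6·3)=-28/171, b=Δ0−h0·(2M0+M1)/6=179/57
seg 1: a=4, c=M1/2=-28/19, d=(M2−M1)/(6·2)=197/456, b=Δ1−h1·(2M1+M2)/6=-73/57
seg 2: a=-1, c=M2/2=85/76, d=(M3−M2)/(6·2)=-85/456, b=Δ2−h2·(2M2+M3)/6=-227/114
t_q=3/2 → seg 0, τ=3/2; S=-1+179/57·τ+0·τ²+-28/171·τ³=60/19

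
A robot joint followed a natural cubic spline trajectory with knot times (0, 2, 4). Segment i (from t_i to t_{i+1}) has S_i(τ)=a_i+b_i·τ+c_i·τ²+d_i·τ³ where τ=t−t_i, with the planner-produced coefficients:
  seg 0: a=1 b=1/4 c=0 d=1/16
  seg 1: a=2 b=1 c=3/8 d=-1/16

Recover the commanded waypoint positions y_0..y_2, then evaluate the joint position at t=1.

y_0=1 y_1=2 y_2=5
S(1) = 21/16

y_0 = S_0(0) = a_0 = 1
y_1 = S_1(0) = a_1 = 2
y_2 = S_1(2) = 5
t_q=1 is in segment 0 (τ=1); S_0(τ)=21/16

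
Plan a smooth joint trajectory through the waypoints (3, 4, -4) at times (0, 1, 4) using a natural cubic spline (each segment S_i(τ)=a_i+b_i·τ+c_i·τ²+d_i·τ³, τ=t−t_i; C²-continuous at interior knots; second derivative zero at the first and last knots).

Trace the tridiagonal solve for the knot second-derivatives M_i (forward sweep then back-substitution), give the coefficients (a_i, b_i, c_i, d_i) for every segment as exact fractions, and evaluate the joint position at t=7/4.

Δ: Δ0=1, Δ1=-8/3
row 1: diag=8, rhs=-22; c'=3/8, d'=-11/4
back: M1=-11/4
M: M0=0, M1=-11/4, M2=0
seg 0: a=3, c=M0/2=0, d=(M1−M0)/(6·1)=-11/24, b=Δ0−h0·(2M0+M1)/6=35/24
seg 1: a=4, c=M1/2=-11/8, d=(M2−M1)/(6·3)=11/72, b=Δ1−h1·(2M1+M2)/6=1/12
t_q=7/4 → seg 1, τ=3/4; S=4+1/12·τ+-11/8·τ²+11/72·τ³=1717/512

  seg 0: a=3 b=35/24 c=0 d=-11/24
  seg 1: a=4 b=1/12 c=-11/8 d=11/72
S(7/4) = 1717/512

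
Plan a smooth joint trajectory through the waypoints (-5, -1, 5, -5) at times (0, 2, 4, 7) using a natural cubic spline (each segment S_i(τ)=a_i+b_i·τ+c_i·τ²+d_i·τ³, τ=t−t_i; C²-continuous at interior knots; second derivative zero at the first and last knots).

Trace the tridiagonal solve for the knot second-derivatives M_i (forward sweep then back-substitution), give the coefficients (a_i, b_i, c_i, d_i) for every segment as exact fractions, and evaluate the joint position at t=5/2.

  seg 0: a=-5 b=80/57 c=0 d=17/114
  seg 1: a=-1 b=182/57 c=17/19 d=-113/228
  seg 2: a=5 b=47/57 c=-79/38 d=79/342
S(5/2) = 461/608

Δ: Δ0=2, Δ1=3, Δ2=-10/3
row 1: diag=8, rhs=6; c'=1/4, d'=3/4
row 2: denom=10−2·1/4=19/2; d'=(-38−2·3/4)/(19/2)=-79/19
back: M2=-79/19
back: M1=3/4−1/4·-79/19=34/19
M: M0=0, M1=34/19, M2=-79/19, M3=0
seg 0: a=-5, c=M0/2=0, d=(M1−M0)/(6·2)=17/114, b=Δ0−h0·(2M0+M1)/6=80/57
seg 1: a=-1, c=M1/2=17/19, d=(M2−M1)/(6·2)=-113/228, b=Δ1−h1·(2M1+M2)/6=182/57
seg 2: a=5, c=M2/2=-79/38, d=(M3−M2)/(6·3)=79/342, b=Δ2−h2·(2M2+M3)/6=47/57
t_q=5/2 → seg 1, τ=1/2; S=-1+182/57·τ+17/19·τ²+-113/228·τ³=461/608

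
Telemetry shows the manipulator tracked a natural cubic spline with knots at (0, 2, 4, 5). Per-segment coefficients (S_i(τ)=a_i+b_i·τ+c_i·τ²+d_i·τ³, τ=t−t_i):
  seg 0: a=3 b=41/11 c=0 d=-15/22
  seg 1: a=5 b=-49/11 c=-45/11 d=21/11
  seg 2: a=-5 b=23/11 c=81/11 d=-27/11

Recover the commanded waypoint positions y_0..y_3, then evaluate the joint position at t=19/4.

y_0 = S_0(0) = a_0 = 3
y_1 = S_1(0) = a_1 = 5
y_2 = S_2(0) = a_2 = -5
y_3 = S_2(1) = 2
t_q=19/4 is in segment 2 (τ=3/4); S_2(τ)=-229/704

y_0=3 y_1=5 y_2=-5 y_3=2
S(19/4) = -229/704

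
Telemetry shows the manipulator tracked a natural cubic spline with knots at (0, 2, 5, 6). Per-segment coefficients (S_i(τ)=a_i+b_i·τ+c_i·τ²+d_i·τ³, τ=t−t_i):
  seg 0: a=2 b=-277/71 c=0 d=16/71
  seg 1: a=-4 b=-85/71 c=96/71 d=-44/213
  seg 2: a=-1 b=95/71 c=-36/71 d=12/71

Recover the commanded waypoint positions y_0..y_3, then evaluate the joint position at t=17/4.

y_0 = S_0(0) = a_0 = 2
y_1 = S_1(0) = a_1 = -4
y_2 = S_2(0) = a_2 = -1
y_3 = S_2(1) = 0
t_q=17/4 is in segment 1 (τ=9/4); S_1(τ)=-2501/1136

y_0=2 y_1=-4 y_2=-1 y_3=0
S(17/4) = -2501/1136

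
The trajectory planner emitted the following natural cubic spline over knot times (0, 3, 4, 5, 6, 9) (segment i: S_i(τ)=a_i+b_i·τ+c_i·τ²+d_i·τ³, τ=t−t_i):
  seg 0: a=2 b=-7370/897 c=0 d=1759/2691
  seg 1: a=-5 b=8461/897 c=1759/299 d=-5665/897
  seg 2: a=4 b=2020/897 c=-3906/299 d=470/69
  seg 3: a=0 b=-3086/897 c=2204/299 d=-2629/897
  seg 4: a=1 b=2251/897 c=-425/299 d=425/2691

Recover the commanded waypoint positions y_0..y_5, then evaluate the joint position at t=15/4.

y_0 = S_0(0) = a_0 = 2
y_1 = S_1(0) = a_1 = -5
y_2 = S_2(0) = a_2 = 4
y_3 = S_3(0) = a_3 = 0
y_4 = S_4(0) = a_4 = 1
y_5 = S_4(3) = 0
t_q=15/4 is in segment 1 (τ=3/4); S_1(τ)=52035/19136

y_0=2 y_1=-5 y_2=4 y_3=0 y_4=1 y_5=0
S(15/4) = 52035/19136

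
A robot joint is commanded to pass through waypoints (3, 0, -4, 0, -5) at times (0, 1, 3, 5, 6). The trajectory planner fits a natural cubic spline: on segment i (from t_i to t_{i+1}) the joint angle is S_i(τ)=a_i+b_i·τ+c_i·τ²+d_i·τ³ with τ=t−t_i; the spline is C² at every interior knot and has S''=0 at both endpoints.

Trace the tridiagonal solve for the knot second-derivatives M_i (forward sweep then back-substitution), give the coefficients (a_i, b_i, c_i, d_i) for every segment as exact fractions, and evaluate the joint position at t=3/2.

  seg 0: a=3 b=-43/15 c=0 d=-2/15
  seg 1: a=0 b=-49/15 c=-2/5 d=31/60
  seg 2: a=-4 b=4/3 c=27/10 d=-71/60
  seg 3: a=0 b=-31/15 c=-22/5 d=22/15
S(3/2) = -267/160

Δ: Δ0=-3, Δ1=-2, Δ2=2, Δ3=-5
row 1: diag=6, rhs=6; c'=1/3, d'=1
row 2: denom=8−2·1/3=22/3; d'=(24−2·1)/(22/3)=3
row 3: denom=6−2·3/11=60/11; d'=(-42−2·3)/(60/11)=-44/5
back: M3=-44/5
back: M2=3−3/11·-44/5=27/5
back: M1=1−1/3·27/5=-4/5
M: M0=0, M1=-4/5, M2=27/5, M3=-44/5, M4=0
seg 0: a=3, c=M0/2=0, d=(M1−M0)/(6·1)=-2/15, b=Δ0−h0·(2M0+M1)/6=-43/15
seg 1: a=0, c=M1/2=-2/5, d=(M2−M1)/(6·2)=31/60, b=Δ1−h1·(2M1+M2)/6=-49/15
seg 2: a=-4, c=M2/2=27/10, d=(M3−M2)/(6·2)=-71/60, b=Δ2−h2·(2M2+M3)/6=4/3
seg 3: a=0, c=M3/2=-22/5, d=(M4−M3)/(6·1)=22/15, b=Δ3−h3·(2M3+M4)/6=-31/15
t_q=3/2 → seg 1, τ=1/2; S=0+-49/15·τ+-2/5·τ²+31/60·τ³=-267/160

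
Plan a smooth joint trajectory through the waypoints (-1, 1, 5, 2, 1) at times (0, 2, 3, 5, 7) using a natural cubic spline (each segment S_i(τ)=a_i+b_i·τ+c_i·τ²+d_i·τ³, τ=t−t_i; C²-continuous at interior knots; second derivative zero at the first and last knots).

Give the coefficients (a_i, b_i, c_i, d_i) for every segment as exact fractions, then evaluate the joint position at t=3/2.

Δ: Δ0=1, Δ1=4, Δ2=-3/2, Δ3=-1/2
row 1: diag=6, rhs=18; c'=1/6, d'=3
row 2: denom=6−1·1/6=35/6; d'=(-33−1·3)/(35/6)=-216/35
row 3: denom=8−2·12/35=256/35; d'=(6−2·-216/35)/(256/35)=321/128
back: M3=321/128
back: M2=-216/35−12/35·321/128=-225/32
back: M1=3−1/6·-225/32=267/64
M: M0=0, M1=267/64, M2=-225/32, M3=321/128, M4=0
seg 0: a=-1, c=M0/2=0, d=(M1−M0)/(6·2)=89/256, b=Δ0−h0·(2M0+M1)/6=-25/64
seg 1: a=1, c=M1/2=267/128, d=(M2−M1)/(6·1)=-239/128, b=Δ1−h1·(2M1+M2)/6=121/32
seg 2: a=5, c=M2/2=-225/64, d=(M3−M2)/(6·2)=407/512, b=Δ2−h2·(2M2+M3)/6=301/128
seg 3: a=2, c=M3/2=321/256, d=(M4−M3)/(6·2)=-107/512, b=Δ3−h3·(2M3+M4)/6=-139/64
t_q=3/2 → seg 0, τ=3/2; S=-1+-25/64·τ+0·τ²+89/256·τ³=-845/2048

  seg 0: a=-1 b=-25/64 c=0 d=89/256
  seg 1: a=1 b=121/32 c=267/128 d=-239/128
  seg 2: a=5 b=301/128 c=-225/64 d=407/512
  seg 3: a=2 b=-139/64 c=321/256 d=-107/512
S(3/2) = -845/2048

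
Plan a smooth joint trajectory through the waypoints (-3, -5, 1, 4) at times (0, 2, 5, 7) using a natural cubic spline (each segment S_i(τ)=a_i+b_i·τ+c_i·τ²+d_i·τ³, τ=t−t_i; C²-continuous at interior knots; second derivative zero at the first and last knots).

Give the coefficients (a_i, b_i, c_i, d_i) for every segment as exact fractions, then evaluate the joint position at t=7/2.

  seg 0: a=-3 b=-22/13 c=0 d=9/52
  seg 1: a=-5 b=5/13 c=27/26 d=-1/6
  seg 2: a=1 b=55/26 c=-6/13 d=1/13
S(7/2) = -551/208

Δ: Δ0=-1, Δ1=2, Δ2=3/2
row 1: diag=10, rhs=18; c'=3/10, d'=9/5
row 2: denom=10−3·3/10=91/10; d'=(-3−3·9/5)/(91/10)=-12/13
back: M2=-12/13
back: M1=9/5−3/10·-12/13=27/13
M: M0=0, M1=27/13, M2=-12/13, M3=0
seg 0: a=-3, c=M0/2=0, d=(M1−M0)/(6·2)=9/52, b=Δ0−h0·(2M0+M1)/6=-22/13
seg 1: a=-5, c=M1/2=27/26, d=(M2−M1)/(6·3)=-1/6, b=Δ1−h1·(2M1+M2)/6=5/13
seg 2: a=1, c=M2/2=-6/13, d=(M3−M2)/(6·2)=1/13, b=Δ2−h2·(2M2+M3)/6=55/26
t_q=7/2 → seg 1, τ=3/2; S=-5+5/13·τ+27/26·τ²+-1/6·τ³=-551/208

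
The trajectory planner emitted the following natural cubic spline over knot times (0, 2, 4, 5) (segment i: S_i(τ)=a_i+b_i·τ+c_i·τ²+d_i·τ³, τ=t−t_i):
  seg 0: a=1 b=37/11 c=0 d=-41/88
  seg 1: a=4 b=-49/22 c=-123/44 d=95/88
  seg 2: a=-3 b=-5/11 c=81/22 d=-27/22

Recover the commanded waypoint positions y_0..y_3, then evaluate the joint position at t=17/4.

y_0 = S_0(0) = a_0 = 1
y_1 = S_1(0) = a_1 = 4
y_2 = S_2(0) = a_2 = -3
y_3 = S_2(1) = -1
t_q=17/4 is in segment 2 (τ=1/4); S_2(τ)=-4087/1408

y_0=1 y_1=4 y_2=-3 y_3=-1
S(17/4) = -4087/1408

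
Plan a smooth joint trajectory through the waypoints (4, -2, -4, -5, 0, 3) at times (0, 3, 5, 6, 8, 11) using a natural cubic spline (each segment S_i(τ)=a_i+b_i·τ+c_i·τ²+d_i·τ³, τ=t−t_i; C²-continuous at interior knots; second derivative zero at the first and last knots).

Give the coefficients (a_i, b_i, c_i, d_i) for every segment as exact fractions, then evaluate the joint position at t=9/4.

Δ: Δ0=-2, Δ1=-1, Δ2=-1, Δ3=5/2, Δ4=1
row 1: diag=10, rhs=6; c'=1/5, d'=3/5
row 2: denom=6−2·1/5=28/5; d'=(0−2·3/5)/(28/5)=-3/14
row 3: denom=6−1·5/28=163/28; d'=(21−1·-3/14)/(163/28)=594/163
row 4: denom=10−2·56/163=1518/163; d'=(-9−2·594/163)/(1518/163)=-885/506
back: M4=-885/506
back: M3=594/163−56/163·-885/506=1074/253
back: M2=-3/14−5/28·1074/253=-246/253
back: M1=3/5−1/5·-246/253=201/253
M: M0=0, M1=201/253, M2=-246/253, M3=1074/253, M4=-885/506, M5=0
seg 0: a=4, c=M0/2=0, d=(M1−M0)/(6·3)=67/1518, b=Δ0−h0·(2M0+M1)/6=-1213/506
seg 1: a=-2, c=M1/2=201/506, d=(M2−M1)/(6·2)=-149/1012, b=Δ1−h1·(2M1+M2)/6=-305/253
seg 2: a=-4, c=M2/2=-123/253, d=(M3−M2)/(6·1)=20/23, b=Δ2−h2·(2M2+M3)/6=-350/253
seg 3: a=-5, c=M3/2=537/253, d=(M4−M3)/(6·2)=-1011/2024, b=Δ3−h3·(2M3+M4)/6=64/253
seg 4: a=0, c=M4/2=-885/1012, d=(M5−M4)/(6·3)=295/3036, b=Δ4−h4·(2M4+M5)/6=1391/506
t_q=9/4 → seg 0, τ=9/4; S=4+-1213/506·τ+0·τ²+67/1518·τ³=-28855/32384

  seg 0: a=4 b=-1213/506 c=0 d=67/1518
  seg 1: a=-2 b=-305/253 c=201/506 d=-149/1012
  seg 2: a=-4 b=-350/253 c=-123/253 d=20/23
  seg 3: a=-5 b=64/253 c=537/253 d=-1011/2024
  seg 4: a=0 b=1391/506 c=-885/1012 d=295/3036
S(9/4) = -28855/32384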